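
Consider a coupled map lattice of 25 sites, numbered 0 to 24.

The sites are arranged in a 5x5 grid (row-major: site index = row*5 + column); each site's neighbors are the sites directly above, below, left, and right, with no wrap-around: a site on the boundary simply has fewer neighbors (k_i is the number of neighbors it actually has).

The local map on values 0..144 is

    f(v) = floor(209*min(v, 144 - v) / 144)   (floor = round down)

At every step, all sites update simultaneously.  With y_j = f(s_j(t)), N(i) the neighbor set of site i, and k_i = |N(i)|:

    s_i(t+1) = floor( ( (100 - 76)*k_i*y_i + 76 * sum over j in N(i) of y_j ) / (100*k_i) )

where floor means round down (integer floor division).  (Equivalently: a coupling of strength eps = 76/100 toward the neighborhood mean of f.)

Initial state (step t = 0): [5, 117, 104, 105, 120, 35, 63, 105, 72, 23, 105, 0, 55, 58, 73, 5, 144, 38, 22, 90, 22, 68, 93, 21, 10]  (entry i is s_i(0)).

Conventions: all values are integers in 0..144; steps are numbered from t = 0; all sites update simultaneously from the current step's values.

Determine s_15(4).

Answer: s_15(4) = 93

Derivation:
t=0: [5, 117, 104, 105, 120, 35, 63, 105, 72, 23, 105, 0, 55, 58, 73, 5, 144, 38, 22, 90, 22, 68, 93, 21, 10]
t=1: [35, 48, 52, 63, 41, 51, 49, 76, 68, 68, 27, 42, 56, 80, 74, 23, 30, 48, 54, 56, 47, 50, 64, 37, 44]
t=2: [66, 66, 83, 80, 85, 58, 74, 85, 95, 88, 51, 58, 80, 90, 92, 45, 54, 72, 74, 80, 56, 68, 71, 71, 66]
t=3: [90, 94, 90, 83, 86, 88, 90, 87, 80, 77, 76, 85, 88, 83, 81, 74, 85, 96, 95, 90, 81, 89, 101, 100, 96]
t=4: [76, 76, 80, 85, 90, 83, 79, 82, 89, 90, 91, 85, 81, 84, 88, 93, 83, 73, 73, 77, 90, 79, 68, 66, 70]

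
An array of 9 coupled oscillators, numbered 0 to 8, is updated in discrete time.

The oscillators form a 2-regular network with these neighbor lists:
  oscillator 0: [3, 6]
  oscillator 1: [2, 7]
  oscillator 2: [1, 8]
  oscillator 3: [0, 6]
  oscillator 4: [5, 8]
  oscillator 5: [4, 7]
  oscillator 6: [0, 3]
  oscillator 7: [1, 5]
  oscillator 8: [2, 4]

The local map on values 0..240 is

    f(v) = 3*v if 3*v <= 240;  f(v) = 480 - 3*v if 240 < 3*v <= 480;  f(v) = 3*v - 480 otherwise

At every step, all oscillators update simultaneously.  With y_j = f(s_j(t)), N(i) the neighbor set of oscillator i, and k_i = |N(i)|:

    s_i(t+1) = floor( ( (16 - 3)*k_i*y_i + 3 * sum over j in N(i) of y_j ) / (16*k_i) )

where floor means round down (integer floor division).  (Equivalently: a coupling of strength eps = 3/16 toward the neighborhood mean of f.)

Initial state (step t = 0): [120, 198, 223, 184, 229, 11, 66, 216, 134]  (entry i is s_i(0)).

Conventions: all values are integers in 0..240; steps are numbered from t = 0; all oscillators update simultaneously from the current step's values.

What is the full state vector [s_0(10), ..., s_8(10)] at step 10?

Simulating step by step:
t=0: [120, 198, 223, 184, 229, 11, 66, 216, 134]
t=1: [122, 126, 171, 88, 178, 61, 178, 150, 100]
t=2: [117, 88, 53, 191, 77, 156, 74, 51, 154]
t=3: [134, 204, 151, 108, 190, 45, 201, 145, 51]
t=4: [89, 114, 48, 145, 100, 122, 121, 61, 135]
t=5: [188, 142, 136, 67, 163, 126, 119, 172, 91]
t=6: [98, 54, 82, 182, 36, 87, 126, 43, 175]
t=7: [166, 165, 209, 80, 112, 200, 106, 140, 68]
t=8: [52, 31, 139, 211, 147, 116, 155, 61, 193]
t=9: [142, 98, 69, 140, 53, 128, 41, 169, 90]
t=10: [61, 173, 205, 65, 157, 95, 110, 48, 204]

Answer: [61, 173, 205, 65, 157, 95, 110, 48, 204]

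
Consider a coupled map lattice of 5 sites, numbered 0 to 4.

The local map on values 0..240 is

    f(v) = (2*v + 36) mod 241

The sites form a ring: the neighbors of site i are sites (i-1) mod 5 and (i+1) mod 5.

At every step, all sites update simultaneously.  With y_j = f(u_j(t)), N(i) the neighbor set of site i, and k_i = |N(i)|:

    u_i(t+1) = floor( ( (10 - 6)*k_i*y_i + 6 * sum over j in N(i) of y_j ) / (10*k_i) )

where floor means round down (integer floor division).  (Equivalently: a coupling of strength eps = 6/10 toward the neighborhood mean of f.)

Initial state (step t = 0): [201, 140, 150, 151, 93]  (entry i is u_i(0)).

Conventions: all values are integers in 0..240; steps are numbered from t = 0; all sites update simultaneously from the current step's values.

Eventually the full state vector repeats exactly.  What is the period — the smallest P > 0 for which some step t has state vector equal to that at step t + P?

Simulating step by step:
t=0: [201, 140, 150, 151, 93]
t=1: [167, 117, 89, 133, 177]
t=2: [105, 114, 112, 133, 116]
t=3: [17, 16, 32, 38, 30]
t=4: [77, 78, 94, 103, 93]
t=5: [200, 201, 147, 134, 146]
t=6: [163, 164, 113, 78, 112]
t=7: [91, 91, 102, 88, 101]
t=8: [224, 224, 225, 228, 224]
t=9: [2, 2, 5, 5, 4]
t=10: [41, 41, 44, 45, 43]
t=11: [119, 119, 122, 124, 122]
t=12: [34, 34, 38, 40, 38]
t=13: [106, 106, 110, 113, 110]
t=14: [9, 9, 14, 17, 14]
t=15: [57, 57, 62, 66, 62]
t=16: [153, 153, 159, 163, 159]
t=17: [104, 104, 111, 116, 111]
t=18: [7, 7, 15, 21, 15]
t=19: [54, 54, 64, 70, 64]
t=20: [150, 150, 161, 168, 161]
t=21: [101, 101, 114, 122, 114]
t=22: [173, 173, 92, 29, 92]
t=23: [164, 164, 158, 169, 158]
t=24: [119, 119, 121, 119, 121]
t=25: [34, 34, 34, 35, 34]
t=26: [104, 104, 104, 104, 104]
t=27: [3, 3, 3, 3, 3]
t=28: [42, 42, 42, 42, 42]
t=29: [120, 120, 120, 120, 120]
t=30: [35, 35, 35, 35, 35]
t=31: [106, 106, 106, 106, 106]
t=32: [7, 7, 7, 7, 7]
t=33: [50, 50, 50, 50, 50]
t=34: [136, 136, 136, 136, 136]
t=35: [67, 67, 67, 67, 67]
t=36: [170, 170, 170, 170, 170]
t=37: [135, 135, 135, 135, 135]
t=38: [65, 65, 65, 65, 65]
t=39: [166, 166, 166, 166, 166]
t=40: [127, 127, 127, 127, 127]
t=41: [49, 49, 49, 49, 49]
t=42: [134, 134, 134, 134, 134]
t=43: [63, 63, 63, 63, 63]
t=44: [162, 162, 162, 162, 162]
t=45: [119, 119, 119, 119, 119]
t=46: [33, 33, 33, 33, 33]
t=47: [102, 102, 102, 102, 102]
t=48: [240, 240, 240, 240, 240]
t=49: [34, 34, 34, 34, 34]
t=50: [104, 104, 104, 104, 104]

Answer: 24
Key observation: The state at step 26, [104, 104, 104, 104, 104], reappears at step 50 — and no state repeats earlier — so the cycle the system enters has period 24.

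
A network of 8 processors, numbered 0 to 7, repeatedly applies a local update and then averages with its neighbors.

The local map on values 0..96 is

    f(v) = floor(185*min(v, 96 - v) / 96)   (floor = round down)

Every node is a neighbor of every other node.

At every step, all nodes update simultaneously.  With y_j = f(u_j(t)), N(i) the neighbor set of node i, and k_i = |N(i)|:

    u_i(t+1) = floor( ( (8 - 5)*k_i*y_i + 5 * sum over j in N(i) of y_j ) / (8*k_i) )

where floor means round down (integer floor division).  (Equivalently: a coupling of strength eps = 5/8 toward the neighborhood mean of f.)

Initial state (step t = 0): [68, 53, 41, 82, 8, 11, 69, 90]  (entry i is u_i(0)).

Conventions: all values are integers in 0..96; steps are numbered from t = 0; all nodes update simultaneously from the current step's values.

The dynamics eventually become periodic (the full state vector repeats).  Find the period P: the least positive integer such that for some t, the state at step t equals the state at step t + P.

Answer: 5
Key observation: The state at step 6, [79, 79, 79, 79, 79, 79, 79, 79], reappears at step 11 — and no state repeats earlier — so the cycle the system enters has period 5.

Derivation:
t=0: [68, 53, 41, 82, 8, 11, 69, 90]
t=1: [45, 53, 52, 37, 34, 36, 45, 33]
t=2: [78, 77, 78, 74, 72, 73, 78, 72]
t=3: [37, 38, 37, 40, 41, 40, 37, 41]
t=4: [73, 74, 73, 75, 75, 75, 73, 75]
t=5: [42, 41, 42, 41, 41, 41, 42, 41]
t=6: [79, 79, 79, 79, 79, 79, 79, 79]
t=7: [32, 32, 32, 32, 32, 32, 32, 32]
t=8: [61, 61, 61, 61, 61, 61, 61, 61]
t=9: [67, 67, 67, 67, 67, 67, 67, 67]
t=10: [55, 55, 55, 55, 55, 55, 55, 55]
t=11: [79, 79, 79, 79, 79, 79, 79, 79]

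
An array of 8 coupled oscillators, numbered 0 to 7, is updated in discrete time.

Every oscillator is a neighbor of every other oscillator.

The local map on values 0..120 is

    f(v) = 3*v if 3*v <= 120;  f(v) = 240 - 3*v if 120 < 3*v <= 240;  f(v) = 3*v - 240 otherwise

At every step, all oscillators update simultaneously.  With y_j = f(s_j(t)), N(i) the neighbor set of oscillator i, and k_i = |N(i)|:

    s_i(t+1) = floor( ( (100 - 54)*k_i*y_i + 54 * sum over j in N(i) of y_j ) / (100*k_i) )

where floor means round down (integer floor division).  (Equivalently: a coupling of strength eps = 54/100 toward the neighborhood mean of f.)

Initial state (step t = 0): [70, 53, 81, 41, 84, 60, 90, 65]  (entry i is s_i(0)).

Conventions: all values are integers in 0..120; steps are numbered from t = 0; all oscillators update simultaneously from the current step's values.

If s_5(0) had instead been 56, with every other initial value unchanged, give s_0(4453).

Answer: s_0(4453) = 117
Key observation: The state at step 29, [117, 118, 118, 117, 118, 115, 117, 118], reappears at step 33: the system is in a cycle of period 4 from step 29 on.  Therefore the state at step 4453 equals the state at step 29 + ((4453 - 29) mod 4) = 29, which is [117, 118, 118, 117, 118, 115, 117, 118].

Derivation:
t=0: [70, 53, 81, 41, 84, 56, 90, 65]
t=1: [41, 61, 31, 74, 34, 57, 41, 47]
t=2: [96, 73, 87, 58, 90, 78, 96, 89]
t=3: [38, 28, 28, 45, 32, 22, 38, 30]
t=4: [101, 90, 90, 98, 94, 83, 101, 92]
t=5: [49, 36, 36, 45, 41, 28, 49, 39]
t=6: [99, 104, 104, 103, 108, 95, 99, 108]
t=7: [63, 69, 69, 68, 73, 58, 63, 73]
t=8: [43, 36, 36, 37, 32, 49, 43, 32]
t=9: [106, 105, 105, 106, 101, 99, 106, 101]
t=10: [73, 72, 72, 73, 67, 65, 73, 67]
t=11: [26, 27, 27, 26, 32, 35, 26, 32]
t=12: [83, 84, 84, 83, 90, 93, 83, 90]
t=13: [15, 16, 16, 15, 23, 26, 15, 23]
t=14: [51, 52, 52, 51, 60, 64, 51, 60]
t=15: [79, 78, 78, 79, 69, 64, 79, 69]
t=16: [11, 12, 12, 11, 23, 28, 11, 23]
t=17: [42, 44, 44, 42, 56, 62, 42, 56]
t=18: [101, 99, 99, 101, 85, 78, 101, 85]
t=19: [50, 47, 47, 50, 31, 28, 50, 31]
t=20: [91, 94, 94, 91, 92, 89, 91, 92]
t=21: [34, 37, 37, 34, 35, 32, 34, 35]
t=22: [103, 106, 106, 103, 104, 101, 103, 104]
t=23: [70, 73, 73, 70, 71, 68, 70, 71]
t=24: [28, 25, 25, 28, 27, 30, 28, 27]
t=25: [82, 79, 79, 82, 81, 84, 82, 81]
t=26: [5, 4, 4, 5, 4, 7, 5, 4]
t=27: [14, 13, 13, 14, 13, 16, 14, 13]
t=28: [41, 40, 40, 41, 40, 43, 41, 40]
t=29: [117, 118, 118, 117, 118, 115, 117, 118]
t=30: [111, 112, 112, 111, 112, 109, 111, 112]
t=31: [93, 94, 94, 93, 94, 91, 93, 94]
t=32: [39, 40, 40, 39, 40, 37, 39, 40]
t=33: [117, 118, 118, 117, 118, 115, 117, 118]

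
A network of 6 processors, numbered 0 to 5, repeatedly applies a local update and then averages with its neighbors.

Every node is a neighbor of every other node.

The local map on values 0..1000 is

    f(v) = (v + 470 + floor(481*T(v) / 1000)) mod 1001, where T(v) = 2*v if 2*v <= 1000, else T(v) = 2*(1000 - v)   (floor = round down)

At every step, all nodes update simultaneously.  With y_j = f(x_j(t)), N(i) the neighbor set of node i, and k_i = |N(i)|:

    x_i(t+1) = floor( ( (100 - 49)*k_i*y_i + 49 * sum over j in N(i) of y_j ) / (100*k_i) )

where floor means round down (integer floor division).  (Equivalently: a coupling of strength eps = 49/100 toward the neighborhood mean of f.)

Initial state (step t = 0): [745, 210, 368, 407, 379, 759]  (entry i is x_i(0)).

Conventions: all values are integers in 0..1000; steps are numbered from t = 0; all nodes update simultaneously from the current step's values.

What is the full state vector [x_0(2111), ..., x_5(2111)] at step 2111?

Simulating step by step:
t=0: [745, 210, 368, 407, 379, 759]
t=1: [431, 605, 320, 352, 329, 431]
t=2: [271, 328, 181, 207, 189, 271]
t=3: [259, 306, 599, 620, 606, 259]
t=4: [734, 360, 518, 518, 518, 734]
t=5: [427, 311, 424, 424, 424, 427]
t=6: [281, 188, 279, 279, 279, 281]
t=7: [98, 436, 97, 97, 97, 98]
t=8: [628, 489, 627, 627, 627, 628]
t=9: [451, 440, 451, 451, 451, 451]
t=10: [350, 342, 350, 350, 350, 350]
t=11: [153, 147, 153, 153, 153, 153]
t=12: [768, 763, 768, 768, 768, 768]
t=13: [459, 459, 459, 459, 459, 459]
t=14: [369, 369, 369, 369, 369, 369]
t=15: [192, 192, 192, 192, 192, 192]
t=16: [846, 846, 846, 846, 846, 846]
t=17: [463, 463, 463, 463, 463, 463]
t=18: [377, 377, 377, 377, 377, 377]
t=19: [208, 208, 208, 208, 208, 208]
t=20: [878, 878, 878, 878, 878, 878]
t=21: [464, 464, 464, 464, 464, 464]
t=22: [379, 379, 379, 379, 379, 379]
t=23: [212, 212, 212, 212, 212, 212]
t=24: [885, 885, 885, 885, 885, 885]
t=25: [464, 464, 464, 464, 464, 464]

Answer: [212, 212, 212, 212, 212, 212]
Key observation: The state at step 21, [464, 464, 464, 464, 464, 464], reappears at step 25: the system is in a cycle of period 4 from step 21 on.  Therefore the state at step 2111 equals the state at step 21 + ((2111 - 21) mod 4) = 23, which is [212, 212, 212, 212, 212, 212].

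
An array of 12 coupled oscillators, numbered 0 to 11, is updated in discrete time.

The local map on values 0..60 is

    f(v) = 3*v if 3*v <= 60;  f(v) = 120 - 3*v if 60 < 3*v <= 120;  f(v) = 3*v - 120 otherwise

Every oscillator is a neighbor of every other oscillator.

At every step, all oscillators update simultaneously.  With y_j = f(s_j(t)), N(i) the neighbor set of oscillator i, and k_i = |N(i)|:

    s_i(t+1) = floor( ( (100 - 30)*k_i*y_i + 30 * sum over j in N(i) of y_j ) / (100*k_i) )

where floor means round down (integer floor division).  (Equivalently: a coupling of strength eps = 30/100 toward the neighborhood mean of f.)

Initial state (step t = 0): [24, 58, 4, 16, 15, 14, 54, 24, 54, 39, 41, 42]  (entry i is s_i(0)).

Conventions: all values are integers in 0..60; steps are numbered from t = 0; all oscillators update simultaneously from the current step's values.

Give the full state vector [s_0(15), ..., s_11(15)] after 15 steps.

Answer: [46, 46, 46, 46, 32, 46, 46, 46, 46, 46, 46, 32]

Derivation:
t=0: [24, 58, 4, 16, 15, 14, 54, 24, 54, 39, 41, 42]
t=1: [43, 47, 18, 43, 40, 38, 38, 43, 38, 12, 12, 14]
t=2: [12, 20, 42, 12, 6, 10, 10, 12, 10, 30, 30, 34]
t=3: [34, 50, 13, 34, 21, 30, 30, 34, 30, 30, 30, 21]
t=4: [22, 30, 36, 22, 48, 30, 30, 22, 30, 30, 30, 48]
t=5: [47, 31, 19, 47, 27, 31, 31, 47, 31, 31, 31, 27]
t=6: [23, 27, 48, 23, 36, 27, 27, 23, 27, 27, 27, 36]
t=7: [46, 38, 28, 46, 19, 38, 38, 46, 38, 38, 38, 19]
t=8: [18, 10, 30, 18, 44, 10, 10, 18, 10, 10, 10, 44]
t=9: [47, 30, 30, 47, 18, 30, 30, 47, 30, 30, 30, 18]
t=10: [24, 30, 30, 24, 46, 30, 30, 24, 30, 30, 30, 46]
t=11: [42, 30, 30, 42, 22, 30, 30, 42, 30, 30, 30, 22]
t=12: [13, 29, 29, 13, 45, 29, 29, 13, 29, 29, 29, 45]
t=13: [36, 32, 32, 36, 20, 32, 32, 36, 32, 32, 32, 20]
t=14: [16, 24, 24, 16, 49, 24, 24, 16, 24, 24, 24, 49]
t=15: [46, 46, 46, 46, 32, 46, 46, 46, 46, 46, 46, 32]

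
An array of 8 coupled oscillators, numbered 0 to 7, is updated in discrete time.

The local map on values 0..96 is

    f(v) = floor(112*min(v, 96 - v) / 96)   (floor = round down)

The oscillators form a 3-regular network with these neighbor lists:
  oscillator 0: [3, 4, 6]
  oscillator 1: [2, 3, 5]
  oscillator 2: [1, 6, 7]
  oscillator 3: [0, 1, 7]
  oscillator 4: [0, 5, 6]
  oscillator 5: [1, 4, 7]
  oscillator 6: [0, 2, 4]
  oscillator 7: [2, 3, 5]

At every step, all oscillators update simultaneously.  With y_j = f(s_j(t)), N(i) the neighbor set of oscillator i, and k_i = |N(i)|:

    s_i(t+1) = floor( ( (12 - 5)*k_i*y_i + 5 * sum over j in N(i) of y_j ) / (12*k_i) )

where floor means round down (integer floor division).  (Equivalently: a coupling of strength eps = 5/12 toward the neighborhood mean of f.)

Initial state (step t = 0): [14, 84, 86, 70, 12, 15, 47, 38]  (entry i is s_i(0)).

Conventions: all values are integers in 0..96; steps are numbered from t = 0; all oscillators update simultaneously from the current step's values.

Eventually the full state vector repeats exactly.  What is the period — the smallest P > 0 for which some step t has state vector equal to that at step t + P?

Answer: 4
Key observation: The state at step 11, [55, 54, 55, 54, 55, 54, 54, 55], reappears at step 15 — and no state repeats earlier — so the cycle the system enters has period 4.

Derivation:
t=0: [14, 84, 86, 70, 12, 15, 47, 38]
t=1: [22, 16, 21, 27, 20, 19, 37, 33]
t=2: [28, 21, 27, 29, 25, 23, 35, 32]
t=3: [32, 26, 32, 32, 30, 27, 36, 34]
t=4: [37, 32, 37, 36, 35, 32, 39, 37]
t=5: [42, 38, 42, 41, 40, 38, 43, 42]
t=6: [48, 45, 48, 47, 46, 44, 49, 48]
t=7: [55, 52, 55, 54, 53, 52, 54, 55]
t=8: [47, 50, 47, 48, 49, 50, 48, 47]
t=9: [54, 53, 54, 55, 54, 53, 55, 54]
t=10: [48, 49, 48, 47, 48, 49, 47, 48]
t=11: [55, 54, 55, 54, 55, 54, 54, 55]
t=12: [47, 48, 47, 48, 47, 48, 48, 47]
t=13: [54, 55, 54, 55, 54, 55, 55, 54]
t=14: [48, 47, 48, 47, 48, 47, 47, 48]
t=15: [55, 54, 55, 54, 55, 54, 54, 55]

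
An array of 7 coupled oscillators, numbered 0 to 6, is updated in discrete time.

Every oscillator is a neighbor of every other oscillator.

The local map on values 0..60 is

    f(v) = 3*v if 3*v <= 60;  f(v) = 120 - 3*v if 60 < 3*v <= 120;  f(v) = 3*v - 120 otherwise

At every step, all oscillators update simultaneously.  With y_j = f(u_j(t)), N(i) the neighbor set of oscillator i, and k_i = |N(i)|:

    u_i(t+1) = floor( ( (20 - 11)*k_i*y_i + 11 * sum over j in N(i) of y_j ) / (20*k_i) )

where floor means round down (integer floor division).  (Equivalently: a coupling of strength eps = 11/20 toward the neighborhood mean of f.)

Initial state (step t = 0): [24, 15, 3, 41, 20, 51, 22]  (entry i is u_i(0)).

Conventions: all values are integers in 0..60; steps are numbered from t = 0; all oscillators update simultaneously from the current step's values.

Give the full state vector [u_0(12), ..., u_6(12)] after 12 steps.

Answer: [5, 4, 4, 5, 5, 5, 6]

Derivation:
t=0: [24, 15, 3, 41, 20, 51, 22]
t=1: [40, 39, 26, 24, 44, 34, 42]
t=2: [11, 12, 26, 29, 16, 18, 13]
t=3: [37, 39, 41, 37, 43, 45, 40]
t=4: [7, 5, 5, 7, 7, 9, 4]
t=5: [19, 17, 17, 19, 19, 21, 16]
t=6: [55, 52, 52, 55, 55, 55, 51]
t=7: [42, 39, 39, 42, 42, 42, 37]
t=8: [5, 4, 4, 5, 5, 5, 6]
t=9: [14, 13, 13, 14, 14, 14, 15]
t=10: [41, 40, 40, 41, 41, 41, 42]
t=11: [2, 1, 1, 2, 2, 2, 3]
t=12: [5, 4, 4, 5, 5, 5, 6]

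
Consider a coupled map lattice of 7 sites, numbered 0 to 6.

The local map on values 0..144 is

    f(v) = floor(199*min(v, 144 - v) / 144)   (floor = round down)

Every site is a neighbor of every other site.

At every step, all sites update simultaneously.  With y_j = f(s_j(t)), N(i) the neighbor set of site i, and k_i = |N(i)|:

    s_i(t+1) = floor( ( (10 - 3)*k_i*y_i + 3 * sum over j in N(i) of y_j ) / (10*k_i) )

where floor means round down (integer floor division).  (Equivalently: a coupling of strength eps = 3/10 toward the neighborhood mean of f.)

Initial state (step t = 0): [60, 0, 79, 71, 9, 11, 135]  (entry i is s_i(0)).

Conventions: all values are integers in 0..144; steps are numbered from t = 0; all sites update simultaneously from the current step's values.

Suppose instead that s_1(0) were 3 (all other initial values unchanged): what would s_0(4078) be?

Simulating step by step:
t=0: [60, 3, 79, 71, 9, 11, 135]
t=1: [68, 18, 73, 79, 23, 25, 23]
t=2: [80, 35, 83, 77, 40, 42, 40]
t=3: [81, 55, 78, 83, 59, 61, 59]
t=4: [85, 78, 88, 83, 81, 83, 81]
t=5: [82, 88, 79, 84, 86, 84, 86]
t=6: [84, 78, 86, 82, 80, 82, 80]
t=7: [83, 89, 81, 85, 87, 85, 87]
t=8: [82, 77, 84, 80, 78, 80, 78]
t=9: [86, 90, 84, 88, 90, 88, 90]
t=10: [78, 75, 80, 76, 75, 76, 75]
t=11: [91, 94, 89, 92, 94, 92, 94]
t=12: [72, 69, 74, 71, 69, 71, 69]
t=13: [98, 95, 96, 97, 95, 97, 95]
t=14: [63, 66, 65, 64, 66, 64, 66]
t=15: [87, 90, 89, 88, 90, 88, 90]
t=16: [77, 74, 75, 76, 74, 76, 74]
t=17: [92, 95, 94, 93, 95, 93, 95]
t=18: [70, 67, 68, 69, 67, 69, 67]
t=19: [95, 92, 93, 94, 92, 94, 92]
t=20: [67, 70, 69, 69, 70, 69, 70]
t=21: [93, 95, 95, 95, 95, 95, 95]
t=22: [69, 67, 67, 67, 67, 67, 67]
t=23: [94, 92, 92, 92, 92, 92, 92]
t=24: [69, 70, 70, 70, 70, 70, 70]
t=25: [95, 95, 95, 95, 95, 95, 95]
t=26: [67, 67, 67, 67, 67, 67, 67]
t=27: [92, 92, 92, 92, 92, 92, 92]
t=28: [71, 71, 71, 71, 71, 71, 71]
t=29: [98, 98, 98, 98, 98, 98, 98]
t=30: [63, 63, 63, 63, 63, 63, 63]
t=31: [87, 87, 87, 87, 87, 87, 87]
t=32: [78, 78, 78, 78, 78, 78, 78]
t=33: [91, 91, 91, 91, 91, 91, 91]
t=34: [73, 73, 73, 73, 73, 73, 73]
t=35: [98, 98, 98, 98, 98, 98, 98]

Answer: s_0(4078) = 73
Key observation: The state at step 29, [98, 98, 98, 98, 98, 98, 98], reappears at step 35: the system is in a cycle of period 6 from step 29 on.  Therefore the state at step 4078 equals the state at step 29 + ((4078 - 29) mod 6) = 34, which is [73, 73, 73, 73, 73, 73, 73].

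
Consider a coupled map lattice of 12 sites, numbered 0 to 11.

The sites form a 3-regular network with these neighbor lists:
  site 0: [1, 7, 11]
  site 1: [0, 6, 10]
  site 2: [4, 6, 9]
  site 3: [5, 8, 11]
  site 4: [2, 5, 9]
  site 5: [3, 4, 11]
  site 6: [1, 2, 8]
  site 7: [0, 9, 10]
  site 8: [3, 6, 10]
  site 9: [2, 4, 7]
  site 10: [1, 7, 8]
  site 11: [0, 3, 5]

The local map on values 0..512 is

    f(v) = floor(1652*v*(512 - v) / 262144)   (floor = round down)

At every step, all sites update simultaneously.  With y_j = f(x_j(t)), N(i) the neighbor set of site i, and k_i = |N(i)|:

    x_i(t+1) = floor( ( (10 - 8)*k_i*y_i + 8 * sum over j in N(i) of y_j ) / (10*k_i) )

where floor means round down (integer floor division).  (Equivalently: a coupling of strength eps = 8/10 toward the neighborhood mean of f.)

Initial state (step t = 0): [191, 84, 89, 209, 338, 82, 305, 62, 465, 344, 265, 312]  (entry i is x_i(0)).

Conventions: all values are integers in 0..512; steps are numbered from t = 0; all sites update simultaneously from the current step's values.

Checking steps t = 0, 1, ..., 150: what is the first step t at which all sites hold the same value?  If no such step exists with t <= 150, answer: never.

Simulating step by step:
t=0: [191, 84, 89, 209, 338, 82, 305, 62, 465, 344, 265, 312]  (not all equal)
t=1: [288, 363, 349, 280, 293, 354, 239, 344, 349, 281, 225, 347]  (not all equal)
t=2: [364, 394, 398, 367, 379, 383, 363, 398, 398, 382, 364, 383]  (not all equal)
t=3: [304, 329, 315, 308, 305, 319, 297, 321, 327, 298, 297, 324]  (not all equal)
t=4: [385, 396, 398, 385, 393, 390, 387, 397, 395, 393, 386, 391]  (not all equal)
t=5: [294, 302, 294, 298, 292, 299, 291, 299, 303, 289, 292, 303]  (not all equal)
t=6: [400, 403, 404, 399, 403, 401, 401, 403, 402, 403, 400, 401]  (not all equal)
t=7: [278, 280, 276, 280, 276, 280, 276, 279, 281, 275, 277, 281]  (not all equal)
t=8: [409, 409, 410, 409, 409, 409, 409, 409, 409, 409, 409, 409]  (not all equal)
t=9: [265, 265, 264, 265, 264, 265, 264, 265, 265, 264, 265, 265]  (not all equal)
t=10: [412, 412, 412, 412, 412, 412, 412, 412, 412, 412, 412, 412]  (all equal)

Answer: 10
Key observation: Synchronization is absorbing here: once all sites are equal they stay equal, and step 10 is the first all-equal step.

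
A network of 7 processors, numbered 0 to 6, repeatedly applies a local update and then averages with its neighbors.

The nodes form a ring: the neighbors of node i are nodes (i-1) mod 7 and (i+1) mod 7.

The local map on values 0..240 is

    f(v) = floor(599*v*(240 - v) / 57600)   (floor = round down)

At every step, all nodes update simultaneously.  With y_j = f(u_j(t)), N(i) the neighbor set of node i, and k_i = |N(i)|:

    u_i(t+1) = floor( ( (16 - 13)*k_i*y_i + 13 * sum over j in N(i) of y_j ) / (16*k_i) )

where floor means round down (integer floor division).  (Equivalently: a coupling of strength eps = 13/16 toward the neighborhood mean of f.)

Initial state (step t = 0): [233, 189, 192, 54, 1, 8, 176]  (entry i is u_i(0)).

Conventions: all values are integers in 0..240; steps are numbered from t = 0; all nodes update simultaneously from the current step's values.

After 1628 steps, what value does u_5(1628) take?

Answer: u_5(1628) = 143
Key observation: The state at step 5, [144, 144, 144, 144, 144, 144, 144], reappears at step 7: the system is in a cycle of period 2 from step 5 on.  Therefore the state at step 1628 equals the state at step 5 + ((1628 - 5) mod 2) = 6, which is [143, 143, 143, 143, 143, 143, 143].

Derivation:
t=0: [233, 189, 192, 54, 1, 8, 176]
t=1: [91, 63, 100, 58, 50, 51, 36]
t=2: [104, 137, 118, 119, 103, 89, 112]
t=3: [147, 147, 147, 147, 144, 145, 144]
t=4: [142, 142, 142, 142, 142, 143, 142]
t=5: [144, 144, 144, 144, 144, 144, 144]
t=6: [143, 143, 143, 143, 143, 143, 143]
t=7: [144, 144, 144, 144, 144, 144, 144]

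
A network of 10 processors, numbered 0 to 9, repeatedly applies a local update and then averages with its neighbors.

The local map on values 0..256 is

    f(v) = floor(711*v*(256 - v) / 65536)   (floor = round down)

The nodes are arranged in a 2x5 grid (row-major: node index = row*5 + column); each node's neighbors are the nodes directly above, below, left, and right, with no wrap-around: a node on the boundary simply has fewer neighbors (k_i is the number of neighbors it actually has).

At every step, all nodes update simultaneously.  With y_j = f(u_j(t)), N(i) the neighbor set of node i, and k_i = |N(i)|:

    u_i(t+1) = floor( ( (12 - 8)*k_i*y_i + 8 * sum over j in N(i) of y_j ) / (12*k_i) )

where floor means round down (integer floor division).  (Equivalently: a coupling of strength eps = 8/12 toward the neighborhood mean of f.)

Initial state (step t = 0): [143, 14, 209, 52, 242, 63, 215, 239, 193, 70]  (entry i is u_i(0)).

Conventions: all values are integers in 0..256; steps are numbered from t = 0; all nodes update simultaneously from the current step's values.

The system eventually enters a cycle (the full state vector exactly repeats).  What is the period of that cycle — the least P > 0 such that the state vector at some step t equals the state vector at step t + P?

Answer: 2
Key observation: The state at step 7, [163, 163, 163, 163, 163, 163, 164, 163, 163, 163], reappears at step 9 — and no state repeats earlier — so the cycle the system enters has period 2.

Derivation:
t=0: [143, 14, 209, 52, 242, 63, 215, 239, 193, 70]
t=1: [114, 95, 78, 99, 97, 133, 78, 88, 110, 102]
t=2: [172, 160, 159, 165, 168, 167, 161, 158, 168, 170]
t=3: [161, 163, 165, 162, 160, 160, 164, 165, 161, 159]
t=4: [165, 163, 163, 164, 166, 164, 163, 162, 164, 166]
t=5: [163, 163, 164, 163, 162, 163, 164, 164, 163, 162]
t=6: [164, 163, 163, 164, 164, 163, 163, 163, 164, 164]
t=7: [163, 163, 163, 163, 163, 163, 164, 163, 163, 163]
t=8: [164, 163, 164, 164, 164, 163, 163, 163, 164, 164]
t=9: [163, 163, 163, 163, 163, 163, 164, 163, 163, 163]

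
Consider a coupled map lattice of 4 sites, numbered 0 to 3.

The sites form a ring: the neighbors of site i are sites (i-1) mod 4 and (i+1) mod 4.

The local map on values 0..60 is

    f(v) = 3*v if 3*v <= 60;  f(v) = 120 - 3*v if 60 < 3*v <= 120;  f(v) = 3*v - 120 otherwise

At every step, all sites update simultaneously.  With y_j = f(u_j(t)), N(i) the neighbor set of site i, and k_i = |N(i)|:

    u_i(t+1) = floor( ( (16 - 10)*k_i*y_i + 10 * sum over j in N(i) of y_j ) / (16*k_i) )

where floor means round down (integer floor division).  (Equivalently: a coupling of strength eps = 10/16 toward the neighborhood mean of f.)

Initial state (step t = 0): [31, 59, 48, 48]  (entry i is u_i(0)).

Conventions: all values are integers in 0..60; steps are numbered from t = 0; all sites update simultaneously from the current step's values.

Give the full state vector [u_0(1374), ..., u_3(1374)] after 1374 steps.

Answer: [12, 12, 12, 12]
Key observation: The state at step 16, [12, 12, 12, 12], reappears at step 18: the system is in a cycle of period 2 from step 16 on.  Therefore the state at step 1374 equals the state at step 16 + ((1374 - 16) mod 2) = 16, which is [12, 12, 12, 12].

Derivation:
t=0: [31, 59, 48, 48]
t=1: [35, 37, 34, 24]
t=2: [23, 13, 24, 28]
t=3: [42, 45, 41, 44]
t=4: [10, 8, 9, 7]
t=5: [25, 26, 24, 25]
t=6: [44, 44, 45, 45]
t=7: [12, 12, 14, 14]
t=8: [37, 37, 40, 40]
t=9: [6, 6, 2, 2]
t=10: [14, 14, 9, 9]
t=11: [37, 37, 31, 31]
t=12: [14, 14, 21, 21]
t=13: [46, 46, 52, 52]
t=14: [23, 23, 30, 30]
t=15: [44, 44, 36, 36]
t=16: [12, 12, 12, 12]
t=17: [36, 36, 36, 36]
t=18: [12, 12, 12, 12]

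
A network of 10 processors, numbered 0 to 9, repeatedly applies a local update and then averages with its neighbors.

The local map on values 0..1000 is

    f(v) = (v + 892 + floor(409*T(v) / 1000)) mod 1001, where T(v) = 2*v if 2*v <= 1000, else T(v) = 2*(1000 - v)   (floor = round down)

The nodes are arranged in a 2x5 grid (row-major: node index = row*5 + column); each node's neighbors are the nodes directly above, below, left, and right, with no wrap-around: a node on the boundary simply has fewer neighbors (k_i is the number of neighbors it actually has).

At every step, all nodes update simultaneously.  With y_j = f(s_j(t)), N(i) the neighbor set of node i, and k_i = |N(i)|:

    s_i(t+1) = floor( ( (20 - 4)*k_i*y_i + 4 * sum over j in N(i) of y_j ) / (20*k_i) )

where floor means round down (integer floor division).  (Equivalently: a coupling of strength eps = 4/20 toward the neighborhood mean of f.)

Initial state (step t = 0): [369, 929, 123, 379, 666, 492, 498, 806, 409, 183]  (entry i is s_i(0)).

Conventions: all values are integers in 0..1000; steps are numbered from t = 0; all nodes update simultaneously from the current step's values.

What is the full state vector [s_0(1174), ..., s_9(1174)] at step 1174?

Simulating step by step:
t=0: [369, 929, 123, 379, 666, 492, 498, 806, 409, 183]
t=1: [615, 800, 245, 569, 744, 763, 804, 786, 617, 324]
t=2: [826, 817, 436, 783, 804, 845, 854, 815, 799, 550]
t=3: [859, 846, 717, 840, 850, 861, 862, 845, 851, 818]
t=4: [864, 860, 843, 859, 862, 865, 864, 860, 862, 858]
t=5: [865, 864, 862, 864, 865, 866, 865, 864, 865, 865]
t=6: [866, 865, 865, 865, 866, 866, 866, 865, 866, 866]
t=7: [866, 866, 866, 866, 866, 866, 866, 866, 866, 866]
t=8: [866, 866, 866, 866, 866, 866, 866, 866, 866, 866]

Answer: [866, 866, 866, 866, 866, 866, 866, 866, 866, 866]
Key observation: The state at step 7, [866, 866, 866, 866, 866, 866, 866, 866, 866, 866], reappears at step 8: the system is in a cycle of period 1 from step 7 on.  Therefore the state at step 1174 equals the state at step 7 + ((1174 - 7) mod 1) = 7, which is [866, 866, 866, 866, 866, 866, 866, 866, 866, 866].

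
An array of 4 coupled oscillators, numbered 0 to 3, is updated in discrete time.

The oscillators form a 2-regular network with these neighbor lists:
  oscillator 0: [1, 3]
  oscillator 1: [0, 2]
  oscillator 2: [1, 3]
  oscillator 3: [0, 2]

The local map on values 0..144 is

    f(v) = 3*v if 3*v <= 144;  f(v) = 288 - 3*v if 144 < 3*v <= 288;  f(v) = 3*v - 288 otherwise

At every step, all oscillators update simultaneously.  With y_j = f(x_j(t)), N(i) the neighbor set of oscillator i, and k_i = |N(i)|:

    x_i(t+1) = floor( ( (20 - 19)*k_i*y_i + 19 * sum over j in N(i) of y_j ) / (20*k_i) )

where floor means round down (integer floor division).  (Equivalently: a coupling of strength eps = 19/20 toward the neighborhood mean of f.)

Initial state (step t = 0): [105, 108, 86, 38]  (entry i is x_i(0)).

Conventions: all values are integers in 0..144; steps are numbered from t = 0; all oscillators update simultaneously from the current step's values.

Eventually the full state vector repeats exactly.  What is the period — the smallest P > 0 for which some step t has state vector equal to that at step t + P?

Simulating step by step:
t=0: [105, 108, 86, 38]
t=1: [72, 28, 72, 32]
t=2: [89, 72, 89, 73]
t=3: [68, 23, 68, 23]
t=4: [69, 83, 69, 83]
t=5: [41, 78, 41, 78]
t=6: [57, 119, 57, 119]
t=7: [71, 114, 71, 114]
t=8: [55, 73, 55, 73]
t=9: [71, 120, 71, 120]
t=10: [72, 74, 72, 74]
t=11: [66, 71, 66, 71]
t=12: [75, 89, 75, 89]
t=13: [23, 60, 23, 60]
t=14: [106, 70, 106, 70]
t=15: [75, 32, 75, 32]
t=16: [94, 64, 94, 64]
t=17: [91, 10, 91, 10]
t=18: [29, 15, 29, 15]
t=19: [47, 84, 47, 84]
t=20: [41, 135, 41, 135]
t=21: [117, 122, 117, 122]
t=22: [77, 63, 77, 63]
t=23: [96, 59, 96, 59]
t=24: [105, 5, 105, 5]
t=25: [15, 26, 15, 26]
t=26: [76, 46, 76, 46]
t=27: [134, 63, 134, 63]
t=28: [99, 113, 99, 113]
t=29: [48, 11, 48, 11]
t=30: [38, 138, 38, 138]
t=31: [125, 114, 125, 114]
t=32: [55, 85, 55, 85]
t=33: [37, 118, 37, 118]
t=34: [68, 108, 68, 108]
t=35: [38, 81, 38, 81]
t=36: [48, 110, 48, 110]
t=37: [47, 138, 47, 138]
t=38: [126, 140, 126, 140]
t=39: [129, 92, 129, 92]
t=40: [16, 94, 16, 94]
t=41: [8, 45, 8, 45]
t=42: [129, 29, 129, 29]
t=43: [87, 98, 87, 98]
t=44: [7, 25, 7, 25]
t=45: [72, 23, 72, 23]
t=46: [69, 71, 69, 71]
t=47: [75, 80, 75, 80]
t=48: [48, 62, 48, 62]
t=49: [104, 141, 104, 141]
t=50: [129, 29, 129, 29]

Answer: 8
Key observation: The state at step 42, [129, 29, 129, 29], reappears at step 50 — and no state repeats earlier — so the cycle the system enters has period 8.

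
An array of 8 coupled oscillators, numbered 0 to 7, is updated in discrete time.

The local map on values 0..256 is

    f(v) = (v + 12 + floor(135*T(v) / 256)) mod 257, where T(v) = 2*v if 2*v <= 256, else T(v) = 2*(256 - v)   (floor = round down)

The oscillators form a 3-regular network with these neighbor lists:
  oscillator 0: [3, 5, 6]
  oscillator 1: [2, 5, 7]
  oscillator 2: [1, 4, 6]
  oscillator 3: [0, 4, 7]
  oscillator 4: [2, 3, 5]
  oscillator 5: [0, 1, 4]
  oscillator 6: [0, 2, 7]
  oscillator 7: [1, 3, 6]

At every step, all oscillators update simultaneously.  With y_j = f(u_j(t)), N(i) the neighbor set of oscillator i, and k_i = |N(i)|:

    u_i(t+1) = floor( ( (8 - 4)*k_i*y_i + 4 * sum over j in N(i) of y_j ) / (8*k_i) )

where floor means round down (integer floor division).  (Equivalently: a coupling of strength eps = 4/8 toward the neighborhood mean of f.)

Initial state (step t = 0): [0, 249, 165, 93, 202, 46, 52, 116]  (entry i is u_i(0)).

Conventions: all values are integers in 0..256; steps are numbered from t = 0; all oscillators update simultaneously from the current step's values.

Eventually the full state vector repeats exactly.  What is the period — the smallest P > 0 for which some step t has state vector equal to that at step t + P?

Simulating step by step:
t=0: [0, 249, 165, 93, 202, 46, 52, 116]
t=1: [77, 67, 31, 147, 60, 59, 105, 180]
t=2: [147, 111, 122, 61, 104, 142, 156, 72]
t=3: [36, 150, 82, 135, 139, 88, 38, 145]
t=4: [92, 72, 110, 28, 73, 115, 92, 29]
t=5: [186, 172, 205, 106, 173, 210, 185, 107]
t=6: [49, 50, 13, 157, 50, 13, 50, 158]
t=7: [84, 72, 76, 48, 72, 75, 84, 48]
t=8: [168, 153, 167, 130, 153, 166, 169, 130]
t=9: [15, 15, 15, 16, 15, 15, 15, 16]
t=10: [42, 42, 42, 43, 42, 42, 42, 43]
t=11: [98, 98, 98, 99, 98, 98, 98, 99]
t=12: [213, 213, 213, 214, 213, 213, 213, 214]
t=13: [13, 13, 13, 13, 13, 13, 13, 13]
t=14: [38, 38, 38, 38, 38, 38, 38, 38]
t=15: [90, 90, 90, 90, 90, 90, 90, 90]
t=16: [196, 196, 196, 196, 196, 196, 196, 196]
t=17: [14, 14, 14, 14, 14, 14, 14, 14]
t=18: [40, 40, 40, 40, 40, 40, 40, 40]
t=19: [94, 94, 94, 94, 94, 94, 94, 94]
t=20: [205, 205, 205, 205, 205, 205, 205, 205]
t=21: [13, 13, 13, 13, 13, 13, 13, 13]

Answer: 8
Key observation: The state at step 13, [13, 13, 13, 13, 13, 13, 13, 13], reappears at step 21 — and no state repeats earlier — so the cycle the system enters has period 8.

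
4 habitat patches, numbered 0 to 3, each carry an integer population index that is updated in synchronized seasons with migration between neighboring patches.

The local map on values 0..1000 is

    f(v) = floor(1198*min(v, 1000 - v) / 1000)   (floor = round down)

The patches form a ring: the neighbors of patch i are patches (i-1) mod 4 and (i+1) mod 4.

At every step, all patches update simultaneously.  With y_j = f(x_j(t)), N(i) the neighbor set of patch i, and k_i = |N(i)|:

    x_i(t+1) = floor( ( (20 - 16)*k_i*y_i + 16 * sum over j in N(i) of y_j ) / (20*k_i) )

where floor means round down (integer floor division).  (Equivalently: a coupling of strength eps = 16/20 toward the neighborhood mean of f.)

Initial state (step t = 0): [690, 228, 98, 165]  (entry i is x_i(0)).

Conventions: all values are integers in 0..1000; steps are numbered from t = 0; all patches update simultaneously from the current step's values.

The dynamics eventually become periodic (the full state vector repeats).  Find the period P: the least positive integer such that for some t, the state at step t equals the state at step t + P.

Simulating step by step:
t=0: [690, 228, 98, 165]
t=1: [262, 249, 211, 234]
t=2: [293, 285, 281, 282]
t=3: [341, 343, 338, 342]
t=4: [409, 406, 408, 406]
t=5: [486, 488, 486, 488]
t=6: [583, 582, 583, 582]
t=7: [499, 499, 499, 499]
t=8: [597, 597, 597, 597]
t=9: [482, 482, 482, 482]
t=10: [577, 577, 577, 577]
t=11: [506, 506, 506, 506]
t=12: [591, 591, 591, 591]
t=13: [489, 489, 489, 489]
t=14: [585, 585, 585, 585]
t=15: [497, 497, 497, 497]
t=16: [595, 595, 595, 595]
t=17: [485, 485, 485, 485]
t=18: [581, 581, 581, 581]
t=19: [501, 501, 501, 501]
t=20: [597, 597, 597, 597]

Answer: 12
Key observation: The state at step 8, [597, 597, 597, 597], reappears at step 20 — and no state repeats earlier — so the cycle the system enters has period 12.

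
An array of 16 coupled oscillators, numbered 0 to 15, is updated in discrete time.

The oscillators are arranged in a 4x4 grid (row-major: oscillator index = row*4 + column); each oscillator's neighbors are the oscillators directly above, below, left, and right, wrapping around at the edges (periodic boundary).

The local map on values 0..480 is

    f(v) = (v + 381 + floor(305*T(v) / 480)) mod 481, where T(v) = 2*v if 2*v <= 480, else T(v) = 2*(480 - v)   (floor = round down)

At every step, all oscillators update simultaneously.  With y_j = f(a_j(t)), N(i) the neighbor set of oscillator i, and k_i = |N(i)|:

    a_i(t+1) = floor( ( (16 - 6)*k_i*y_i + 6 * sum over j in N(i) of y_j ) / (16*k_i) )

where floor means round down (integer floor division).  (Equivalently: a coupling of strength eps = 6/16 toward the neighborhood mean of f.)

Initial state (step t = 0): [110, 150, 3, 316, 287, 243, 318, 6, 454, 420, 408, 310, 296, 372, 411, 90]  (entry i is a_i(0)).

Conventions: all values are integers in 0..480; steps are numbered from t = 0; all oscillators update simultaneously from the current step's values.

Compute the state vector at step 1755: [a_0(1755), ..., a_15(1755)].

Simulating step by step:
t=0: [110, 150, 3, 316, 287, 243, 318, 6, 454, 420, 408, 310, 296, 372, 411, 90]
t=1: [236, 280, 381, 361, 398, 417, 416, 406, 399, 401, 403, 386, 366, 392, 370, 222]
t=2: [427, 425, 408, 411, 404, 401, 398, 401, 402, 400, 401, 403, 410, 406, 406, 405]
t=3: [395, 395, 398, 398, 399, 400, 401, 400, 400, 400, 400, 400, 398, 399, 400, 399]
t=4: [402, 402, 401, 401, 401, 401, 401, 401, 401, 401, 401, 401, 401, 401, 401, 401]
t=5: [401, 401, 401, 401, 401, 401, 401, 401, 401, 401, 401, 401, 401, 401, 401, 401]
t=6: [401, 401, 401, 401, 401, 401, 401, 401, 401, 401, 401, 401, 401, 401, 401, 401]

Answer: [401, 401, 401, 401, 401, 401, 401, 401, 401, 401, 401, 401, 401, 401, 401, 401]
Key observation: The state at step 5, [401, 401, 401, 401, 401, 401, 401, 401, 401, 401, 401, 401, 401, 401, 401, 401], reappears at step 6: the system is in a cycle of period 1 from step 5 on.  Therefore the state at step 1755 equals the state at step 5 + ((1755 - 5) mod 1) = 5, which is [401, 401, 401, 401, 401, 401, 401, 401, 401, 401, 401, 401, 401, 401, 401, 401].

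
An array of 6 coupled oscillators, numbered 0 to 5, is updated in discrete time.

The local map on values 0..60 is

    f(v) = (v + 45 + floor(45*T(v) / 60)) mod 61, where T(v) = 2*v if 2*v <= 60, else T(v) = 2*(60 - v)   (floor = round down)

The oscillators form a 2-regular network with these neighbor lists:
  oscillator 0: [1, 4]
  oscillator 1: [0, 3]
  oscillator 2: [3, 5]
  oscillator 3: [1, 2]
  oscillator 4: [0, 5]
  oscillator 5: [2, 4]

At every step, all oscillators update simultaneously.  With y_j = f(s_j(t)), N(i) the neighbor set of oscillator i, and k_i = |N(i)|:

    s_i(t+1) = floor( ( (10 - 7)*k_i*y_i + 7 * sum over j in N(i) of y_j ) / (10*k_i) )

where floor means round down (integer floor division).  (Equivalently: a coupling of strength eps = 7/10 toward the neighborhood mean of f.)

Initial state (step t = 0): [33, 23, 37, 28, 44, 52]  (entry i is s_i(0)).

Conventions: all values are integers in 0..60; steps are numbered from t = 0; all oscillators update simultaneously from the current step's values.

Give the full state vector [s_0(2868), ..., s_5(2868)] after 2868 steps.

Simulating step by step:
t=0: [33, 23, 37, 28, 44, 52]
t=1: [49, 51, 52, 49, 52, 51]
t=2: [48, 48, 48, 48, 48, 48]
t=3: [50, 50, 50, 50, 50, 50]
t=4: [49, 49, 49, 49, 49, 49]
t=5: [49, 49, 49, 49, 49, 49]

Answer: [49, 49, 49, 49, 49, 49]
Key observation: The state at step 4, [49, 49, 49, 49, 49, 49], reappears at step 5: the system is in a cycle of period 1 from step 4 on.  Therefore the state at step 2868 equals the state at step 4 + ((2868 - 4) mod 1) = 4, which is [49, 49, 49, 49, 49, 49].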